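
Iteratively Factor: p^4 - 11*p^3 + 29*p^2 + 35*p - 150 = (p - 5)*(p^3 - 6*p^2 - p + 30) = (p - 5)*(p + 2)*(p^2 - 8*p + 15) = (p - 5)^2*(p + 2)*(p - 3)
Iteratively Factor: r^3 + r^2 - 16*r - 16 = (r + 1)*(r^2 - 16) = (r + 1)*(r + 4)*(r - 4)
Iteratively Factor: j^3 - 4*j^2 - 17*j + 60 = (j - 3)*(j^2 - j - 20) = (j - 3)*(j + 4)*(j - 5)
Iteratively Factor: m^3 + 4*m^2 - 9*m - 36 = (m - 3)*(m^2 + 7*m + 12) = (m - 3)*(m + 4)*(m + 3)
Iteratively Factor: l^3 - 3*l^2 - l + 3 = (l - 3)*(l^2 - 1) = (l - 3)*(l - 1)*(l + 1)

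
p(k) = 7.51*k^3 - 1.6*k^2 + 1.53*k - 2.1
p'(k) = 22.53*k^2 - 3.2*k + 1.53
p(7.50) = 3087.66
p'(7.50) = 1244.84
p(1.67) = 30.97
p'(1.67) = 59.02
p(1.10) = 7.64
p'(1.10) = 25.27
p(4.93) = 866.43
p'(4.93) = 533.34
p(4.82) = 809.07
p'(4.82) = 509.53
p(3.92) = 431.69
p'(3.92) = 335.19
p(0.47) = -0.95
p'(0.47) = 5.00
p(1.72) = 34.01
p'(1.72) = 62.68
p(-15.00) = -25731.30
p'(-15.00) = 5118.78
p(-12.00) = -13228.14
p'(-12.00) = 3284.25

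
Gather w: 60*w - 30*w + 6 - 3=30*w + 3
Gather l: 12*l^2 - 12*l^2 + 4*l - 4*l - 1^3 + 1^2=0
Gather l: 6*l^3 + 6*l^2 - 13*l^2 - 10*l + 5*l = 6*l^3 - 7*l^2 - 5*l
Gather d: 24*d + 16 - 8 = 24*d + 8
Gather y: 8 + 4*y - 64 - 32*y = -28*y - 56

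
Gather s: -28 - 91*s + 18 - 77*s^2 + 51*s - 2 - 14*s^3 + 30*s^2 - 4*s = -14*s^3 - 47*s^2 - 44*s - 12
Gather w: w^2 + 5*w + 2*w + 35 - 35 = w^2 + 7*w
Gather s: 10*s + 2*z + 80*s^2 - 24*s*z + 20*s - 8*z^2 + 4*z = 80*s^2 + s*(30 - 24*z) - 8*z^2 + 6*z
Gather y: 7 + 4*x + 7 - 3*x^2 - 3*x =-3*x^2 + x + 14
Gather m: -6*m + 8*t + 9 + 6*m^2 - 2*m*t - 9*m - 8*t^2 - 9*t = 6*m^2 + m*(-2*t - 15) - 8*t^2 - t + 9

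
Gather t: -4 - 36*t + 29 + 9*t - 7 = 18 - 27*t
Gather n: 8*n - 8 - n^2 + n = -n^2 + 9*n - 8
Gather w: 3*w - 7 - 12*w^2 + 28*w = -12*w^2 + 31*w - 7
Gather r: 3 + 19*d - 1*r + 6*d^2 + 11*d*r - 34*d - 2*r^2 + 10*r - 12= 6*d^2 - 15*d - 2*r^2 + r*(11*d + 9) - 9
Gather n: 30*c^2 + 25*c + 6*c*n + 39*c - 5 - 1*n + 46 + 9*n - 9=30*c^2 + 64*c + n*(6*c + 8) + 32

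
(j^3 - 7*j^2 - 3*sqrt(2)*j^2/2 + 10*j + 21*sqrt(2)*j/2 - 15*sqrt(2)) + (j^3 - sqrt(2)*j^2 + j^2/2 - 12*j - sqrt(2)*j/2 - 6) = 2*j^3 - 13*j^2/2 - 5*sqrt(2)*j^2/2 - 2*j + 10*sqrt(2)*j - 15*sqrt(2) - 6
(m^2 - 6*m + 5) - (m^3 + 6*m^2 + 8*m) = -m^3 - 5*m^2 - 14*m + 5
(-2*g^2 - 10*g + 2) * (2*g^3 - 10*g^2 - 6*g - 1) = -4*g^5 + 116*g^3 + 42*g^2 - 2*g - 2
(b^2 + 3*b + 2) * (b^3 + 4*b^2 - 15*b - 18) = b^5 + 7*b^4 - b^3 - 55*b^2 - 84*b - 36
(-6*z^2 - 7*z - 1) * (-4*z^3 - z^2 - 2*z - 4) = 24*z^5 + 34*z^4 + 23*z^3 + 39*z^2 + 30*z + 4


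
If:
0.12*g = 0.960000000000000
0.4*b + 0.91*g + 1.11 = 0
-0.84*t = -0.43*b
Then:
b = -20.98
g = 8.00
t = -10.74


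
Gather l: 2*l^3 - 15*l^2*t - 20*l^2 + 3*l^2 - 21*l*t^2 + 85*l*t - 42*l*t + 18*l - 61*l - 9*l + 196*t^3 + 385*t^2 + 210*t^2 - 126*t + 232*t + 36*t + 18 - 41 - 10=2*l^3 + l^2*(-15*t - 17) + l*(-21*t^2 + 43*t - 52) + 196*t^3 + 595*t^2 + 142*t - 33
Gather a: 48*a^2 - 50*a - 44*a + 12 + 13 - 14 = 48*a^2 - 94*a + 11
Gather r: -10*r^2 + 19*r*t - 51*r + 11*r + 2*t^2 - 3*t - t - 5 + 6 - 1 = -10*r^2 + r*(19*t - 40) + 2*t^2 - 4*t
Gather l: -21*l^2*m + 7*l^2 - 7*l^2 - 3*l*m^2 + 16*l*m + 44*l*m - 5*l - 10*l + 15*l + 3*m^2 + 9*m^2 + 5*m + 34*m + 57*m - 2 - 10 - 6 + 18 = -21*l^2*m + l*(-3*m^2 + 60*m) + 12*m^2 + 96*m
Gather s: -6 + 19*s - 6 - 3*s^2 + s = -3*s^2 + 20*s - 12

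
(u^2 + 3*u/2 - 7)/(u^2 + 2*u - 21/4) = 2*(u - 2)/(2*u - 3)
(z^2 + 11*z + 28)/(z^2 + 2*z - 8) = (z + 7)/(z - 2)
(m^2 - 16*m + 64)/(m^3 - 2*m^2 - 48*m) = (m - 8)/(m*(m + 6))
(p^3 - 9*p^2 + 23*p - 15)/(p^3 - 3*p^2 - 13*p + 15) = (p - 3)/(p + 3)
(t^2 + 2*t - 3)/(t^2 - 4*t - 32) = (-t^2 - 2*t + 3)/(-t^2 + 4*t + 32)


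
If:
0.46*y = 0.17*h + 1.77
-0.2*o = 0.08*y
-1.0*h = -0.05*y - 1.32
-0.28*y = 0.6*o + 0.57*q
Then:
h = 1.54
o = -1.77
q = -0.31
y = 4.42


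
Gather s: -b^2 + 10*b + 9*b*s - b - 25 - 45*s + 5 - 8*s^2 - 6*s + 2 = -b^2 + 9*b - 8*s^2 + s*(9*b - 51) - 18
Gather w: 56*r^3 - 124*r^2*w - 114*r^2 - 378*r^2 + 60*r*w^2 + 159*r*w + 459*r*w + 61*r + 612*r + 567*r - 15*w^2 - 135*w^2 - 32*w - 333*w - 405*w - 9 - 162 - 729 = 56*r^3 - 492*r^2 + 1240*r + w^2*(60*r - 150) + w*(-124*r^2 + 618*r - 770) - 900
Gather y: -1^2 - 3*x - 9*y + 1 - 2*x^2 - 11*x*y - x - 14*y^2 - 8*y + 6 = -2*x^2 - 4*x - 14*y^2 + y*(-11*x - 17) + 6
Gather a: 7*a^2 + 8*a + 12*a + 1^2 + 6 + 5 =7*a^2 + 20*a + 12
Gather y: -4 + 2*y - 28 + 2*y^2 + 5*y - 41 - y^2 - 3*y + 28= y^2 + 4*y - 45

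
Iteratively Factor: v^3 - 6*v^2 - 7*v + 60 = (v + 3)*(v^2 - 9*v + 20) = (v - 4)*(v + 3)*(v - 5)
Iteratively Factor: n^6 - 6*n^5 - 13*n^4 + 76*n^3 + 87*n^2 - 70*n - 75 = (n + 1)*(n^5 - 7*n^4 - 6*n^3 + 82*n^2 + 5*n - 75) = (n - 5)*(n + 1)*(n^4 - 2*n^3 - 16*n^2 + 2*n + 15) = (n - 5)*(n + 1)*(n + 3)*(n^3 - 5*n^2 - n + 5) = (n - 5)^2*(n + 1)*(n + 3)*(n^2 - 1) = (n - 5)^2*(n + 1)^2*(n + 3)*(n - 1)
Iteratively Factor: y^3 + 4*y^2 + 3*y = (y + 3)*(y^2 + y) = y*(y + 3)*(y + 1)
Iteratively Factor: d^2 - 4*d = (d - 4)*(d)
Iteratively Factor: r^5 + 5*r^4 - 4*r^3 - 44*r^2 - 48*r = (r + 4)*(r^4 + r^3 - 8*r^2 - 12*r) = (r - 3)*(r + 4)*(r^3 + 4*r^2 + 4*r) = r*(r - 3)*(r + 4)*(r^2 + 4*r + 4) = r*(r - 3)*(r + 2)*(r + 4)*(r + 2)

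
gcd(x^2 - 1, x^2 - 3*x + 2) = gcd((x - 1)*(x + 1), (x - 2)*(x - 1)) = x - 1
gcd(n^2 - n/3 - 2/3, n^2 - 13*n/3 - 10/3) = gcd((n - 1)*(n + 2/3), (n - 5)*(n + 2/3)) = n + 2/3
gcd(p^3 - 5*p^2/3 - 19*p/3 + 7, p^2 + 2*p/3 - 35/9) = p + 7/3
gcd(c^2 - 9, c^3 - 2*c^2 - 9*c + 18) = c^2 - 9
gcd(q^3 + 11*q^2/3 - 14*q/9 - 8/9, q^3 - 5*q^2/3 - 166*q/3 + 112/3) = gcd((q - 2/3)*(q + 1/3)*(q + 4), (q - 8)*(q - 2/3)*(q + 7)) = q - 2/3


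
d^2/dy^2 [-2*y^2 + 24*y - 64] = -4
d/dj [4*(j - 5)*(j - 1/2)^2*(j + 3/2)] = 16*j^3 - 54*j^2 - 30*j + 53/2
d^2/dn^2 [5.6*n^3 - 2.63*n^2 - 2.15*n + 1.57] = 33.6*n - 5.26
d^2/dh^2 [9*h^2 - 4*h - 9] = 18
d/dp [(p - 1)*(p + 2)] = 2*p + 1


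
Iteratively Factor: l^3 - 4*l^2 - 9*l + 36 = (l + 3)*(l^2 - 7*l + 12) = (l - 4)*(l + 3)*(l - 3)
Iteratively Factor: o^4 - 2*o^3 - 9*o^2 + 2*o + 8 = (o + 1)*(o^3 - 3*o^2 - 6*o + 8) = (o + 1)*(o + 2)*(o^2 - 5*o + 4) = (o - 4)*(o + 1)*(o + 2)*(o - 1)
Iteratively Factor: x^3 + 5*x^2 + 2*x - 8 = (x + 2)*(x^2 + 3*x - 4) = (x + 2)*(x + 4)*(x - 1)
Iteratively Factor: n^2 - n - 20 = (n + 4)*(n - 5)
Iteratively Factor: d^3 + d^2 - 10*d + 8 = (d + 4)*(d^2 - 3*d + 2) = (d - 1)*(d + 4)*(d - 2)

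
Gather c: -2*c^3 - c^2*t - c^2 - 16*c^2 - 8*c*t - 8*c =-2*c^3 + c^2*(-t - 17) + c*(-8*t - 8)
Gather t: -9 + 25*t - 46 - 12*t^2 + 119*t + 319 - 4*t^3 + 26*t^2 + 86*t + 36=-4*t^3 + 14*t^2 + 230*t + 300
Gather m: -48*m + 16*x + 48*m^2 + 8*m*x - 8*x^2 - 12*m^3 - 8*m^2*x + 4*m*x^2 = -12*m^3 + m^2*(48 - 8*x) + m*(4*x^2 + 8*x - 48) - 8*x^2 + 16*x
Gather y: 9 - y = 9 - y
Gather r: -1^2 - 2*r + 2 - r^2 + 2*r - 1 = -r^2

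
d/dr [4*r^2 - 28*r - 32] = 8*r - 28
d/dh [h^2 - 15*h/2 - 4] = 2*h - 15/2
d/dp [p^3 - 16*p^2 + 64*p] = 3*p^2 - 32*p + 64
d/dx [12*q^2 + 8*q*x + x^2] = 8*q + 2*x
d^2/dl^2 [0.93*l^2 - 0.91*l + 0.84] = 1.86000000000000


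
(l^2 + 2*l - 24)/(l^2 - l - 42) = (l - 4)/(l - 7)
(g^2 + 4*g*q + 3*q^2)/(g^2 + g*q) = (g + 3*q)/g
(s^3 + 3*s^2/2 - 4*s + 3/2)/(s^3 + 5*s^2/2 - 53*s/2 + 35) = (2*s^3 + 3*s^2 - 8*s + 3)/(2*s^3 + 5*s^2 - 53*s + 70)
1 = 1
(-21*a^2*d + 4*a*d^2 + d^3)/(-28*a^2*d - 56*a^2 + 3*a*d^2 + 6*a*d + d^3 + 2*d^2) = d*(3*a - d)/(4*a*d + 8*a - d^2 - 2*d)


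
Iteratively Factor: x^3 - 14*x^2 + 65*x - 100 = (x - 4)*(x^2 - 10*x + 25) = (x - 5)*(x - 4)*(x - 5)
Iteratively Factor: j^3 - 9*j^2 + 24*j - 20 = (j - 2)*(j^2 - 7*j + 10) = (j - 5)*(j - 2)*(j - 2)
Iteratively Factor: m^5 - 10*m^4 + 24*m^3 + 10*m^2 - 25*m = (m + 1)*(m^4 - 11*m^3 + 35*m^2 - 25*m) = m*(m + 1)*(m^3 - 11*m^2 + 35*m - 25) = m*(m - 5)*(m + 1)*(m^2 - 6*m + 5) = m*(m - 5)*(m - 1)*(m + 1)*(m - 5)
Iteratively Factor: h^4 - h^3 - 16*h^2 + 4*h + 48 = (h + 2)*(h^3 - 3*h^2 - 10*h + 24) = (h - 4)*(h + 2)*(h^2 + h - 6) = (h - 4)*(h + 2)*(h + 3)*(h - 2)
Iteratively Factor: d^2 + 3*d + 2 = (d + 2)*(d + 1)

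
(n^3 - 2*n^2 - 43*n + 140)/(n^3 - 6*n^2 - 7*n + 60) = (n + 7)/(n + 3)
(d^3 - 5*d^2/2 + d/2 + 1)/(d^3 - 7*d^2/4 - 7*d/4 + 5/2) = 2*(2*d + 1)/(4*d + 5)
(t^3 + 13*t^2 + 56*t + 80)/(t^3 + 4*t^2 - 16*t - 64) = (t + 5)/(t - 4)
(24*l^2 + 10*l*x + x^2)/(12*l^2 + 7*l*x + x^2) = (6*l + x)/(3*l + x)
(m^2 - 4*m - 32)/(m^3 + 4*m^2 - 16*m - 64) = (m - 8)/(m^2 - 16)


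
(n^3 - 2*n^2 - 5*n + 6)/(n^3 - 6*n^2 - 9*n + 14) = (n - 3)/(n - 7)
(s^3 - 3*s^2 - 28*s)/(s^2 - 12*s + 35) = s*(s + 4)/(s - 5)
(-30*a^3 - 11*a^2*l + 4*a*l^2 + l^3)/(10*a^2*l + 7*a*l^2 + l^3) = (-3*a + l)/l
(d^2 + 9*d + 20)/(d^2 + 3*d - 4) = (d + 5)/(d - 1)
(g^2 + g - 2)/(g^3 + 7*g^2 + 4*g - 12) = 1/(g + 6)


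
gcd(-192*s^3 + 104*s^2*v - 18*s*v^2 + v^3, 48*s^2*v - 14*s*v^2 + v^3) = 48*s^2 - 14*s*v + v^2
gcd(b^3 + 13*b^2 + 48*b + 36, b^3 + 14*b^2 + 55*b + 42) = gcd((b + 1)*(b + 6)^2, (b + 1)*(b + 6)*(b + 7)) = b^2 + 7*b + 6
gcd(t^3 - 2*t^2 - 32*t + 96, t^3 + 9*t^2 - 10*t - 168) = t^2 + 2*t - 24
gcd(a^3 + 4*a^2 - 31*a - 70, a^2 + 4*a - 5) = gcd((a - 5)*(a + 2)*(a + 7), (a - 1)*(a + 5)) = 1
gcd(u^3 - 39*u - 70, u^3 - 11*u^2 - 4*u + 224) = u - 7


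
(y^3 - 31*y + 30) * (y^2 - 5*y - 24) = y^5 - 5*y^4 - 55*y^3 + 185*y^2 + 594*y - 720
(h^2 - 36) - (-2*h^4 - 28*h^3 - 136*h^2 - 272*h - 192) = 2*h^4 + 28*h^3 + 137*h^2 + 272*h + 156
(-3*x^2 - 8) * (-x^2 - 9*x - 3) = 3*x^4 + 27*x^3 + 17*x^2 + 72*x + 24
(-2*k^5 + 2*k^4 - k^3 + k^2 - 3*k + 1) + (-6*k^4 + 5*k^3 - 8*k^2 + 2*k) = -2*k^5 - 4*k^4 + 4*k^3 - 7*k^2 - k + 1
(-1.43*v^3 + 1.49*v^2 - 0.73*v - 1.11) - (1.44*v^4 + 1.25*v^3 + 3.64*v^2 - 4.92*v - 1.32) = -1.44*v^4 - 2.68*v^3 - 2.15*v^2 + 4.19*v + 0.21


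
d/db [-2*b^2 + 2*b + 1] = 2 - 4*b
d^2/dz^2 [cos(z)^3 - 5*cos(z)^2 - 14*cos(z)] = 53*cos(z)/4 + 10*cos(2*z) - 9*cos(3*z)/4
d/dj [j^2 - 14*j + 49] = 2*j - 14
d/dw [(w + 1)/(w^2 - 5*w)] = (-w^2 - 2*w + 5)/(w^2*(w^2 - 10*w + 25))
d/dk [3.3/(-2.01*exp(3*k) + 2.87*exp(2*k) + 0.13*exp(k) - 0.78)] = (19.899*exp(2*k) - 18.942*exp(k) - 0.429)*exp(k)/(2.01*exp(3*k) - 2.87*exp(2*k) - 0.13*exp(k) + 0.78)^2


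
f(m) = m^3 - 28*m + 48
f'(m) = 3*m^2 - 28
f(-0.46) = 60.78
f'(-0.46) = -27.37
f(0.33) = 38.80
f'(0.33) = -27.67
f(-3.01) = 105.01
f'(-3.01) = -0.82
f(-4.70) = 75.78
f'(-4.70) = 38.27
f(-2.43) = 101.69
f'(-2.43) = -10.29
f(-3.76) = 100.12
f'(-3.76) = 14.41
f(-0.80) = 69.89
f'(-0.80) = -26.08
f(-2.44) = 101.79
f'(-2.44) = -10.14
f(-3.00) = 105.00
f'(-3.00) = -1.00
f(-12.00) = -1344.00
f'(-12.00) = 404.00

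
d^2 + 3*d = d*(d + 3)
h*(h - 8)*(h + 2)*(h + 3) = h^4 - 3*h^3 - 34*h^2 - 48*h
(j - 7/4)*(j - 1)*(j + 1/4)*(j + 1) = j^4 - 3*j^3/2 - 23*j^2/16 + 3*j/2 + 7/16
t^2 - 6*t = t*(t - 6)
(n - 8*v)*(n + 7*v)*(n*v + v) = n^3*v - n^2*v^2 + n^2*v - 56*n*v^3 - n*v^2 - 56*v^3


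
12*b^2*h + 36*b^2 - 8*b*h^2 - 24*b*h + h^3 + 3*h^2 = (-6*b + h)*(-2*b + h)*(h + 3)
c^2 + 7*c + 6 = (c + 1)*(c + 6)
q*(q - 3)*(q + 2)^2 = q^4 + q^3 - 8*q^2 - 12*q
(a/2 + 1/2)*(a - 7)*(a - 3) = a^3/2 - 9*a^2/2 + 11*a/2 + 21/2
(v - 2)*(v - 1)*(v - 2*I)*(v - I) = v^4 - 3*v^3 - 3*I*v^3 + 9*I*v^2 + 6*v - 6*I*v - 4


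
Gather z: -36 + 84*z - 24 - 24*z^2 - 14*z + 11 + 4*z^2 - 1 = -20*z^2 + 70*z - 50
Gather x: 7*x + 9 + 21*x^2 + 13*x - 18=21*x^2 + 20*x - 9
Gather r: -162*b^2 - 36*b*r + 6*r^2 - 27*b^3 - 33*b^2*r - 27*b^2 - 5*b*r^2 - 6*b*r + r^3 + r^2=-27*b^3 - 189*b^2 + r^3 + r^2*(7 - 5*b) + r*(-33*b^2 - 42*b)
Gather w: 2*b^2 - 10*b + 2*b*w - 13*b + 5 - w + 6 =2*b^2 - 23*b + w*(2*b - 1) + 11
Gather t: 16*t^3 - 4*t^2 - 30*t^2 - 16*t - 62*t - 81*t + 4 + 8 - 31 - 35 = 16*t^3 - 34*t^2 - 159*t - 54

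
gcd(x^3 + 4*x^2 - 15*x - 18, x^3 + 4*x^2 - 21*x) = x - 3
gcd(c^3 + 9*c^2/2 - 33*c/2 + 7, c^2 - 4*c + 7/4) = c - 1/2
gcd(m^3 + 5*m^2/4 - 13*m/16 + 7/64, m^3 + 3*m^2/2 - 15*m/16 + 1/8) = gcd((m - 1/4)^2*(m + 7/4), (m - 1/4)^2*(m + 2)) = m^2 - m/2 + 1/16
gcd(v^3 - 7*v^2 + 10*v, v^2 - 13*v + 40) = v - 5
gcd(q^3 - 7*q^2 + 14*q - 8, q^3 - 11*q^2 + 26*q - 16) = q^2 - 3*q + 2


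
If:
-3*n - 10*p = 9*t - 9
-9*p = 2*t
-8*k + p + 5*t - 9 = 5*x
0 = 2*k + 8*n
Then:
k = -1220*x/1823 - 648/1823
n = 305*x/1823 + 162/1823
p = 30*x/1823 - 522/1823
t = 2349/1823 - 135*x/1823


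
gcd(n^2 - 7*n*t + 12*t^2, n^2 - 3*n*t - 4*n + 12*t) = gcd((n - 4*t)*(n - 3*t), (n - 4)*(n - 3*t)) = -n + 3*t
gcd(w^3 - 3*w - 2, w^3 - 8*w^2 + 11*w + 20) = w + 1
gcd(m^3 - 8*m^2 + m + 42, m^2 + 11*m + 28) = 1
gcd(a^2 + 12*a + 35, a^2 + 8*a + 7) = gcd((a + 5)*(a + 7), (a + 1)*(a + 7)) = a + 7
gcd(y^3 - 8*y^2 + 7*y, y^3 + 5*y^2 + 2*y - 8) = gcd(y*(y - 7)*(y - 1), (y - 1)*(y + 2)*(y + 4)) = y - 1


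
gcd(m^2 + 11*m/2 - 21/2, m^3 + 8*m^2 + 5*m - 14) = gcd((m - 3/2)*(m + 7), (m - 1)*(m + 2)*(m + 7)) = m + 7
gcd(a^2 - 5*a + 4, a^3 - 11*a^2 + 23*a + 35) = 1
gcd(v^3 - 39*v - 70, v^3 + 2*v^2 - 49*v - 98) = v^2 - 5*v - 14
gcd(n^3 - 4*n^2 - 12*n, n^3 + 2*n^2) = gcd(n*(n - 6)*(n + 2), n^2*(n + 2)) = n^2 + 2*n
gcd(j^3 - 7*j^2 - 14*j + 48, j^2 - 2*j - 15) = j + 3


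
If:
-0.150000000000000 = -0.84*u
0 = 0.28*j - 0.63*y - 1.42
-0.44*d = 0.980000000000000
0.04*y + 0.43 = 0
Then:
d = -2.23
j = -19.12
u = 0.18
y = -10.75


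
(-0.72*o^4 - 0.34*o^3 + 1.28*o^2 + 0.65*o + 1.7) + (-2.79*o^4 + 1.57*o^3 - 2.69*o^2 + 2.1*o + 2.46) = -3.51*o^4 + 1.23*o^3 - 1.41*o^2 + 2.75*o + 4.16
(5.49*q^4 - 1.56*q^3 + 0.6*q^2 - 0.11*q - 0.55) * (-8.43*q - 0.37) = -46.2807*q^5 + 11.1195*q^4 - 4.4808*q^3 + 0.7053*q^2 + 4.6772*q + 0.2035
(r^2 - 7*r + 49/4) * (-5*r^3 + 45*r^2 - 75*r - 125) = -5*r^5 + 80*r^4 - 1805*r^3/4 + 3805*r^2/4 - 175*r/4 - 6125/4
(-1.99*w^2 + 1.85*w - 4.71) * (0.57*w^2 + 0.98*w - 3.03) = -1.1343*w^4 - 0.8957*w^3 + 5.158*w^2 - 10.2213*w + 14.2713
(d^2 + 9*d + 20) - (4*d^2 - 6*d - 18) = -3*d^2 + 15*d + 38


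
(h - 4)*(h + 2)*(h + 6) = h^3 + 4*h^2 - 20*h - 48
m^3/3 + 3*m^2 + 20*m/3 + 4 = (m/3 + 1/3)*(m + 2)*(m + 6)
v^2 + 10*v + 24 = (v + 4)*(v + 6)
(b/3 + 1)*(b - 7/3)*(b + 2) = b^3/3 + 8*b^2/9 - 17*b/9 - 14/3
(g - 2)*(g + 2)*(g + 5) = g^3 + 5*g^2 - 4*g - 20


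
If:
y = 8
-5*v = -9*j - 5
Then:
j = 5*v/9 - 5/9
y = 8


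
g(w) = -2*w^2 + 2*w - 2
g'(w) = 2 - 4*w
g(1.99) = -5.94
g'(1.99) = -5.96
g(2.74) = -11.54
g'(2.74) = -8.96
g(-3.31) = -30.53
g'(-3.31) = 15.24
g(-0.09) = -2.20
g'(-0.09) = 2.36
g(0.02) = -1.96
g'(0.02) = 1.92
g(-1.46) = -9.18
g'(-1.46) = 7.84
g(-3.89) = -40.04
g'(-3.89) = 17.56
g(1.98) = -5.88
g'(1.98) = -5.92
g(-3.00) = -26.00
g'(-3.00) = 14.00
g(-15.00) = -482.00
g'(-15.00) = 62.00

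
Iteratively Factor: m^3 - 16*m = (m - 4)*(m^2 + 4*m) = m*(m - 4)*(m + 4)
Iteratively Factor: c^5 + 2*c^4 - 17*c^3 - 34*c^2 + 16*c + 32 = (c + 2)*(c^4 - 17*c^2 + 16) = (c - 4)*(c + 2)*(c^3 + 4*c^2 - c - 4) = (c - 4)*(c - 1)*(c + 2)*(c^2 + 5*c + 4) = (c - 4)*(c - 1)*(c + 1)*(c + 2)*(c + 4)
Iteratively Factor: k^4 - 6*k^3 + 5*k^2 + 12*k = (k)*(k^3 - 6*k^2 + 5*k + 12) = k*(k - 4)*(k^2 - 2*k - 3) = k*(k - 4)*(k + 1)*(k - 3)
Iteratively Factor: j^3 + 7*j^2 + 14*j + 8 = (j + 4)*(j^2 + 3*j + 2) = (j + 2)*(j + 4)*(j + 1)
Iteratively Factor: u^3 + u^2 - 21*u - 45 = (u + 3)*(u^2 - 2*u - 15) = (u - 5)*(u + 3)*(u + 3)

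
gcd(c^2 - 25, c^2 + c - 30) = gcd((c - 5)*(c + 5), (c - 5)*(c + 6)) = c - 5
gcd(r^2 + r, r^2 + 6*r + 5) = r + 1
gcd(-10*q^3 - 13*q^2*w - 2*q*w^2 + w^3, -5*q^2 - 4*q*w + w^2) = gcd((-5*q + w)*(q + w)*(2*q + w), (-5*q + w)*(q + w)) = 5*q^2 + 4*q*w - w^2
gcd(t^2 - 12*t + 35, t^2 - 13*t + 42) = t - 7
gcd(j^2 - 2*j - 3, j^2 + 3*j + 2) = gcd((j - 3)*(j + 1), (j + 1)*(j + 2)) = j + 1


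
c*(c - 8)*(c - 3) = c^3 - 11*c^2 + 24*c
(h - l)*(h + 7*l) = h^2 + 6*h*l - 7*l^2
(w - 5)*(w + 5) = w^2 - 25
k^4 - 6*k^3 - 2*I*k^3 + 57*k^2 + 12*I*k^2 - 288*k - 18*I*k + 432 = (k - 3)^2*(k - 8*I)*(k + 6*I)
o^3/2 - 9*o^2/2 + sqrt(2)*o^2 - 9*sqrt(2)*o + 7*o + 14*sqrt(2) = (o/2 + sqrt(2))*(o - 7)*(o - 2)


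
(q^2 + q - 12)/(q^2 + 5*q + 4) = (q - 3)/(q + 1)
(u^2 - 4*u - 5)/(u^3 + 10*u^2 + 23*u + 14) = (u - 5)/(u^2 + 9*u + 14)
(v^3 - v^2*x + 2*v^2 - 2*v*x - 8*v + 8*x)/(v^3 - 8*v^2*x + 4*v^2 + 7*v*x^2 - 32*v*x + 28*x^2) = (2 - v)/(-v + 7*x)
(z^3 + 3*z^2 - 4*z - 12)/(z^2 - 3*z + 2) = (z^2 + 5*z + 6)/(z - 1)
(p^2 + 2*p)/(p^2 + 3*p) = (p + 2)/(p + 3)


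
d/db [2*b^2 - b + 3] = 4*b - 1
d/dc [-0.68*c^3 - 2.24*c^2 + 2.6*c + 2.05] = -2.04*c^2 - 4.48*c + 2.6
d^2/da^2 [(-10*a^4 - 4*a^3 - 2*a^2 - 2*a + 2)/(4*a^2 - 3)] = 4*(-80*a^6 + 180*a^4 - 40*a^3 - 258*a^2 - 90*a + 3)/(64*a^6 - 144*a^4 + 108*a^2 - 27)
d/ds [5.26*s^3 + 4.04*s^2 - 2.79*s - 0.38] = 15.78*s^2 + 8.08*s - 2.79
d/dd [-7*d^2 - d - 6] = -14*d - 1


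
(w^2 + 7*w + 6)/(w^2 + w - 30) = (w + 1)/(w - 5)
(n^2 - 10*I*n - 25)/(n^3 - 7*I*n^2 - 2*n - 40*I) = (n - 5*I)/(n^2 - 2*I*n + 8)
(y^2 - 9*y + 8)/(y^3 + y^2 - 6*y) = (y^2 - 9*y + 8)/(y*(y^2 + y - 6))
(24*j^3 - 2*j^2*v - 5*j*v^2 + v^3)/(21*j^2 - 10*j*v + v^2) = (-8*j^2 - 2*j*v + v^2)/(-7*j + v)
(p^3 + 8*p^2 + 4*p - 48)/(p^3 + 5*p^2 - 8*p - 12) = (p + 4)/(p + 1)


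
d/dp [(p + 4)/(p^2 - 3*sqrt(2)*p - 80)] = (p^2 - 3*sqrt(2)*p - (p + 4)*(2*p - 3*sqrt(2)) - 80)/(-p^2 + 3*sqrt(2)*p + 80)^2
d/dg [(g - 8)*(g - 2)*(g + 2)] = 3*g^2 - 16*g - 4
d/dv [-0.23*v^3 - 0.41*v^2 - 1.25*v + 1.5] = -0.69*v^2 - 0.82*v - 1.25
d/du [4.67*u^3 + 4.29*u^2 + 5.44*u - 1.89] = 14.01*u^2 + 8.58*u + 5.44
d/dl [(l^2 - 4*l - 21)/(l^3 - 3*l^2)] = (-l^3 + 8*l^2 + 51*l - 126)/(l^3*(l^2 - 6*l + 9))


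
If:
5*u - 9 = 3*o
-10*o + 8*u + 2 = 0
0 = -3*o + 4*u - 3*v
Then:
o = 41/13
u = 48/13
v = 23/13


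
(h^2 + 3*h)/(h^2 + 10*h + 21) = h/(h + 7)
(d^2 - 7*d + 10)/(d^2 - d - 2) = (d - 5)/(d + 1)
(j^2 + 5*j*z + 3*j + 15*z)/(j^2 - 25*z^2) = (-j - 3)/(-j + 5*z)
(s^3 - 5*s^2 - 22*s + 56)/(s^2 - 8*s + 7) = (s^2 + 2*s - 8)/(s - 1)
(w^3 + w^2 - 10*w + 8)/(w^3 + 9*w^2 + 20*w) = (w^2 - 3*w + 2)/(w*(w + 5))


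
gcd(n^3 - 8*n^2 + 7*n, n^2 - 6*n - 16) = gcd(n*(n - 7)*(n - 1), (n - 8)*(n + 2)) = 1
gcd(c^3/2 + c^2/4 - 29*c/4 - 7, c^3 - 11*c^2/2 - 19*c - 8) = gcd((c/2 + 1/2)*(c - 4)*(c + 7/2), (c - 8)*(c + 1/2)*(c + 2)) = 1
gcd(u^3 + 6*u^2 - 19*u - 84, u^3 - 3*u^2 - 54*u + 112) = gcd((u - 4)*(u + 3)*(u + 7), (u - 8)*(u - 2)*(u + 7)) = u + 7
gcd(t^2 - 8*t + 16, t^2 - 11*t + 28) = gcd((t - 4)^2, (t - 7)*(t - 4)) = t - 4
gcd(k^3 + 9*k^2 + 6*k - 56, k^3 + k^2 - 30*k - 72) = k + 4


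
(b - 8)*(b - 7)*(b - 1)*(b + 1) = b^4 - 15*b^3 + 55*b^2 + 15*b - 56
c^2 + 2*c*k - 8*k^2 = (c - 2*k)*(c + 4*k)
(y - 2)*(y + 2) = y^2 - 4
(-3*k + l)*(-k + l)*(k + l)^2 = 3*k^4 + 2*k^3*l - 4*k^2*l^2 - 2*k*l^3 + l^4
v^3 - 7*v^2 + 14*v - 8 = (v - 4)*(v - 2)*(v - 1)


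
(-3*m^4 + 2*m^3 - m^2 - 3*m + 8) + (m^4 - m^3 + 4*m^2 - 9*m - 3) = -2*m^4 + m^3 + 3*m^2 - 12*m + 5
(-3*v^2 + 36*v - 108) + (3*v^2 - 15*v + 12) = 21*v - 96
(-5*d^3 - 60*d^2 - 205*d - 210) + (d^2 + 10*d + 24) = -5*d^3 - 59*d^2 - 195*d - 186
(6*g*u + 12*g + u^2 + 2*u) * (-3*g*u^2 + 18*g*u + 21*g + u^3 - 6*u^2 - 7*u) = -18*g^2*u^3 + 72*g^2*u^2 + 342*g^2*u + 252*g^2 + 3*g*u^4 - 12*g*u^3 - 57*g*u^2 - 42*g*u + u^5 - 4*u^4 - 19*u^3 - 14*u^2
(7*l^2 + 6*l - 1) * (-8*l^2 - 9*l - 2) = -56*l^4 - 111*l^3 - 60*l^2 - 3*l + 2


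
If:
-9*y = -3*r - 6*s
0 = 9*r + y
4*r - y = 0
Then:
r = 0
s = 0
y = 0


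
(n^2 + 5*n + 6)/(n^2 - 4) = (n + 3)/(n - 2)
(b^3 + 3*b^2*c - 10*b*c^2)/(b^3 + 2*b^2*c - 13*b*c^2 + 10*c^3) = b/(b - c)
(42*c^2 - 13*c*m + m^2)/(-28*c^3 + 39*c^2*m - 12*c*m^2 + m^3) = (-6*c + m)/(4*c^2 - 5*c*m + m^2)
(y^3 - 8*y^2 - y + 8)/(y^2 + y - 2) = (y^2 - 7*y - 8)/(y + 2)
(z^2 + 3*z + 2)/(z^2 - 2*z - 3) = (z + 2)/(z - 3)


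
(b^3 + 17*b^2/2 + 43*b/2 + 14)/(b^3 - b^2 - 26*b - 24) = (b + 7/2)/(b - 6)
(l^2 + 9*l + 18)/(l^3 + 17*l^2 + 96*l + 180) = (l + 3)/(l^2 + 11*l + 30)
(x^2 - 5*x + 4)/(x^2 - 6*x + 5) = (x - 4)/(x - 5)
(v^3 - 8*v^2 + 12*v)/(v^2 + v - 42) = v*(v - 2)/(v + 7)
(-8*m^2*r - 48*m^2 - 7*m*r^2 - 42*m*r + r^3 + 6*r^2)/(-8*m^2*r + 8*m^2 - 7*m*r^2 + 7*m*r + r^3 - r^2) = (r + 6)/(r - 1)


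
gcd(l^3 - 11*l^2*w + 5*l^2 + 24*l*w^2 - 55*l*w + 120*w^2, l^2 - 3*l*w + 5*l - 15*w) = -l^2 + 3*l*w - 5*l + 15*w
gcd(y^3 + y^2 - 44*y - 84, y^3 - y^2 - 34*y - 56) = y^2 - 5*y - 14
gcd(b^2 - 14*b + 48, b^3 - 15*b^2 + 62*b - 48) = b^2 - 14*b + 48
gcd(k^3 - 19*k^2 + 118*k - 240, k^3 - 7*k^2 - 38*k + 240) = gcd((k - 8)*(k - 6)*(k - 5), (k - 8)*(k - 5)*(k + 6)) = k^2 - 13*k + 40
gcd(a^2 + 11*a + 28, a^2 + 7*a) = a + 7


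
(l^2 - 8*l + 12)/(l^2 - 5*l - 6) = (l - 2)/(l + 1)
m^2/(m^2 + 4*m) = m/(m + 4)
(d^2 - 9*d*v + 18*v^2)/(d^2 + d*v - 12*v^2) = (d - 6*v)/(d + 4*v)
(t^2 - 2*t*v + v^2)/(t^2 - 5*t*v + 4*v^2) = (t - v)/(t - 4*v)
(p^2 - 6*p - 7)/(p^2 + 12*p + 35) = (p^2 - 6*p - 7)/(p^2 + 12*p + 35)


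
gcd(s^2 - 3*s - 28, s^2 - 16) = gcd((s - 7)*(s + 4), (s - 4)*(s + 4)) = s + 4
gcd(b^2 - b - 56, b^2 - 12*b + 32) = b - 8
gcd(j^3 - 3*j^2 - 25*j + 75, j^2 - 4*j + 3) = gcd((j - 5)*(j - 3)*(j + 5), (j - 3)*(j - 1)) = j - 3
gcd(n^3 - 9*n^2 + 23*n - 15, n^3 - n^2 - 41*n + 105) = n^2 - 8*n + 15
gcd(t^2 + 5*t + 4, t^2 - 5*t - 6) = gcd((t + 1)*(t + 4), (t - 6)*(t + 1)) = t + 1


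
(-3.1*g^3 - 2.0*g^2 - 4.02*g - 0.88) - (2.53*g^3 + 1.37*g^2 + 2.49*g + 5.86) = -5.63*g^3 - 3.37*g^2 - 6.51*g - 6.74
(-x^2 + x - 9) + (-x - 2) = -x^2 - 11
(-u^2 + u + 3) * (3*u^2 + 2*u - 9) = -3*u^4 + u^3 + 20*u^2 - 3*u - 27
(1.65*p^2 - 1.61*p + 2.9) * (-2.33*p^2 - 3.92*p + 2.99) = -3.8445*p^4 - 2.7167*p^3 + 4.4877*p^2 - 16.1819*p + 8.671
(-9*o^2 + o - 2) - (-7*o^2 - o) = -2*o^2 + 2*o - 2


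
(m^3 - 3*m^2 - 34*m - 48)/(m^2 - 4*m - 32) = (m^2 + 5*m + 6)/(m + 4)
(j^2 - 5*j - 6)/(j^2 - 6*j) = (j + 1)/j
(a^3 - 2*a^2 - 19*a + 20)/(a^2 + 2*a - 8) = (a^2 - 6*a + 5)/(a - 2)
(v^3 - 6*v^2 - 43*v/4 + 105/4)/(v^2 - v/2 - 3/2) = (2*v^2 - 9*v - 35)/(2*(v + 1))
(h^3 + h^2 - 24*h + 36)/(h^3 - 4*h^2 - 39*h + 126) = (h - 2)/(h - 7)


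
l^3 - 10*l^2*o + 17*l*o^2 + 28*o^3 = (l - 7*o)*(l - 4*o)*(l + o)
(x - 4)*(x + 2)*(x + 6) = x^3 + 4*x^2 - 20*x - 48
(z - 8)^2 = z^2 - 16*z + 64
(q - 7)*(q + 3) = q^2 - 4*q - 21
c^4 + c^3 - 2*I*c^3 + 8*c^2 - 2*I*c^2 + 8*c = c*(c + 1)*(c - 4*I)*(c + 2*I)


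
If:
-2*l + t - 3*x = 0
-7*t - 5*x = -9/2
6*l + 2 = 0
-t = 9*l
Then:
No Solution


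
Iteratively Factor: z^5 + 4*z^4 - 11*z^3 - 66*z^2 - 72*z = (z + 3)*(z^4 + z^3 - 14*z^2 - 24*z) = (z + 3)^2*(z^3 - 2*z^2 - 8*z) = (z + 2)*(z + 3)^2*(z^2 - 4*z) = z*(z + 2)*(z + 3)^2*(z - 4)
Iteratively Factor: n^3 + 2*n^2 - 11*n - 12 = (n - 3)*(n^2 + 5*n + 4) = (n - 3)*(n + 4)*(n + 1)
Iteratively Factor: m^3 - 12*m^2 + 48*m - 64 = (m - 4)*(m^2 - 8*m + 16) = (m - 4)^2*(m - 4)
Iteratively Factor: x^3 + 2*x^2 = (x)*(x^2 + 2*x) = x^2*(x + 2)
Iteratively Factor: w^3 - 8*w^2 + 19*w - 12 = (w - 3)*(w^2 - 5*w + 4) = (w - 4)*(w - 3)*(w - 1)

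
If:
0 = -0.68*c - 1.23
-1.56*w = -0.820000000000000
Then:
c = -1.81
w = 0.53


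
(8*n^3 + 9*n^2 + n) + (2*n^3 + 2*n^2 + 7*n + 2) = 10*n^3 + 11*n^2 + 8*n + 2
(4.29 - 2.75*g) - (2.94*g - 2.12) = 6.41 - 5.69*g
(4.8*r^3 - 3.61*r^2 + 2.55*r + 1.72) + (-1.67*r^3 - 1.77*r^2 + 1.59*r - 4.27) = 3.13*r^3 - 5.38*r^2 + 4.14*r - 2.55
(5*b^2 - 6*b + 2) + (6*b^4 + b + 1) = 6*b^4 + 5*b^2 - 5*b + 3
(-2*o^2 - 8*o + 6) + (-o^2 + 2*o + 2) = -3*o^2 - 6*o + 8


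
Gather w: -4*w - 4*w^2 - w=-4*w^2 - 5*w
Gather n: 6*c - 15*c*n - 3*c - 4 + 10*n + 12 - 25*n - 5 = 3*c + n*(-15*c - 15) + 3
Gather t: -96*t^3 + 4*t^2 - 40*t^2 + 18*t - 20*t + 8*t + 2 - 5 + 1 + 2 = -96*t^3 - 36*t^2 + 6*t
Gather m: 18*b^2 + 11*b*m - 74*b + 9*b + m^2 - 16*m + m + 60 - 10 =18*b^2 - 65*b + m^2 + m*(11*b - 15) + 50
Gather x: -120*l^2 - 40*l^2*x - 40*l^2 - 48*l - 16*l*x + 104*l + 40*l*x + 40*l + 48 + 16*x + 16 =-160*l^2 + 96*l + x*(-40*l^2 + 24*l + 16) + 64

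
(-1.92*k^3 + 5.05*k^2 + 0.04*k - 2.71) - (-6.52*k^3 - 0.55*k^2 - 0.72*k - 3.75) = 4.6*k^3 + 5.6*k^2 + 0.76*k + 1.04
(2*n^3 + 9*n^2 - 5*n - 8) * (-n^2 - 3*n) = -2*n^5 - 15*n^4 - 22*n^3 + 23*n^2 + 24*n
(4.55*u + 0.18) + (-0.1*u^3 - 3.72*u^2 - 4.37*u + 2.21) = -0.1*u^3 - 3.72*u^2 + 0.18*u + 2.39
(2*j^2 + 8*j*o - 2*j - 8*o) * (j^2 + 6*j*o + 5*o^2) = 2*j^4 + 20*j^3*o - 2*j^3 + 58*j^2*o^2 - 20*j^2*o + 40*j*o^3 - 58*j*o^2 - 40*o^3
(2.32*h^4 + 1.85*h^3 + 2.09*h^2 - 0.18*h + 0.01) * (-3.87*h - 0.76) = -8.9784*h^5 - 8.9227*h^4 - 9.4943*h^3 - 0.8918*h^2 + 0.0981*h - 0.0076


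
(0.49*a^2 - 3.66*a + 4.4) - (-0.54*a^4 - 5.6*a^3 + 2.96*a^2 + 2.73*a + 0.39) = 0.54*a^4 + 5.6*a^3 - 2.47*a^2 - 6.39*a + 4.01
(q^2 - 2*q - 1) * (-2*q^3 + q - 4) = -2*q^5 + 4*q^4 + 3*q^3 - 6*q^2 + 7*q + 4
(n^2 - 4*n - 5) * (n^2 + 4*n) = n^4 - 21*n^2 - 20*n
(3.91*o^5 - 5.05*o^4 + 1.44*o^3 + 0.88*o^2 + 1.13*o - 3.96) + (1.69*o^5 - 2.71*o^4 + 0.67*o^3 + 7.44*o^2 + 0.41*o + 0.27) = 5.6*o^5 - 7.76*o^4 + 2.11*o^3 + 8.32*o^2 + 1.54*o - 3.69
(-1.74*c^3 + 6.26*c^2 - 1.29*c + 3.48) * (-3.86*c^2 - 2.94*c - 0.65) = 6.7164*c^5 - 19.048*c^4 - 12.294*c^3 - 13.7092*c^2 - 9.3927*c - 2.262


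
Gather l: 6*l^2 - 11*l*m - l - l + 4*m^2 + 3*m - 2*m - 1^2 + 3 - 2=6*l^2 + l*(-11*m - 2) + 4*m^2 + m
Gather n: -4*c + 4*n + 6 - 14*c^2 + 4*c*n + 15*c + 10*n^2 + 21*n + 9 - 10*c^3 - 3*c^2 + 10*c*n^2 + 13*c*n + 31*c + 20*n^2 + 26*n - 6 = -10*c^3 - 17*c^2 + 42*c + n^2*(10*c + 30) + n*(17*c + 51) + 9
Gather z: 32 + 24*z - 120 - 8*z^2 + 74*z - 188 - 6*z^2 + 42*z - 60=-14*z^2 + 140*z - 336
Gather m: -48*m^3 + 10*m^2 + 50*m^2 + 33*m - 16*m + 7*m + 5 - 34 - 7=-48*m^3 + 60*m^2 + 24*m - 36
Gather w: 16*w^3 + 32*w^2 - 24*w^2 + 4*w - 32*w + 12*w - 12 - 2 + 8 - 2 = 16*w^3 + 8*w^2 - 16*w - 8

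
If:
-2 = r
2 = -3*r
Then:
No Solution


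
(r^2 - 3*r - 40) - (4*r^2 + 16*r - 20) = -3*r^2 - 19*r - 20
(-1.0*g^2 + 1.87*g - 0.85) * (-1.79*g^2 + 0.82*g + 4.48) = 1.79*g^4 - 4.1673*g^3 - 1.4251*g^2 + 7.6806*g - 3.808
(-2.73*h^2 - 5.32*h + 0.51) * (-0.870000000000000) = 2.3751*h^2 + 4.6284*h - 0.4437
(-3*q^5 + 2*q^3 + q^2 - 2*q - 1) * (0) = 0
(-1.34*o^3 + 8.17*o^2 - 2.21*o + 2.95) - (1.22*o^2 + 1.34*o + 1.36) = -1.34*o^3 + 6.95*o^2 - 3.55*o + 1.59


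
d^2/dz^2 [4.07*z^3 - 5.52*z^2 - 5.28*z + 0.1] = 24.42*z - 11.04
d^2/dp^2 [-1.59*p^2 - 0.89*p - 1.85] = -3.18000000000000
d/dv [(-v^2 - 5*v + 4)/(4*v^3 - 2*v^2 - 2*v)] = (v^4 + 10*v^3 - 14*v^2 + 4*v + 2)/(v^2*(4*v^4 - 4*v^3 - 3*v^2 + 2*v + 1))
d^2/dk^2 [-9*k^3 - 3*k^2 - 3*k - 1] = -54*k - 6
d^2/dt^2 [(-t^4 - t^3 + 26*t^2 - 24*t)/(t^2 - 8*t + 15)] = 2*(-t^6 + 24*t^5 - 237*t^4 + 1095*t^3 - 2160*t^2 + 405*t + 2970)/(t^6 - 24*t^5 + 237*t^4 - 1232*t^3 + 3555*t^2 - 5400*t + 3375)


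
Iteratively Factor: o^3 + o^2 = (o + 1)*(o^2) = o*(o + 1)*(o)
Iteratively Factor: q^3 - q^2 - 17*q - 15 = (q - 5)*(q^2 + 4*q + 3) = (q - 5)*(q + 3)*(q + 1)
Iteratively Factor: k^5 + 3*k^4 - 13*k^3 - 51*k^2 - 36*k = (k + 3)*(k^4 - 13*k^2 - 12*k) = (k + 1)*(k + 3)*(k^3 - k^2 - 12*k) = (k + 1)*(k + 3)^2*(k^2 - 4*k) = (k - 4)*(k + 1)*(k + 3)^2*(k)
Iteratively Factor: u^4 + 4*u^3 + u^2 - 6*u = (u - 1)*(u^3 + 5*u^2 + 6*u) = (u - 1)*(u + 3)*(u^2 + 2*u) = u*(u - 1)*(u + 3)*(u + 2)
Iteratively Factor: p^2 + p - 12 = (p + 4)*(p - 3)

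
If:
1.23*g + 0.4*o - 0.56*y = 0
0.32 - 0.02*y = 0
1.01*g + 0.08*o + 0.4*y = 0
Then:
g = -10.72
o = 55.37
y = 16.00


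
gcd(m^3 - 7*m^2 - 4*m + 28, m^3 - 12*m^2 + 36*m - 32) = m - 2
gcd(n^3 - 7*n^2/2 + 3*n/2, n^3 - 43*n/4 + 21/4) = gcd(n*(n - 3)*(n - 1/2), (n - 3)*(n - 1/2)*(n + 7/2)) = n^2 - 7*n/2 + 3/2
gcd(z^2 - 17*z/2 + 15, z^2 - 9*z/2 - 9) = z - 6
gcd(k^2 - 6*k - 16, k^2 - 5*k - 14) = k + 2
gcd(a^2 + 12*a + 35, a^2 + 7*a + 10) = a + 5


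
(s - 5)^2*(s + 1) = s^3 - 9*s^2 + 15*s + 25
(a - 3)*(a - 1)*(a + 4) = a^3 - 13*a + 12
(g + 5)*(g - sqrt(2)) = g^2 - sqrt(2)*g + 5*g - 5*sqrt(2)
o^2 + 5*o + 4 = (o + 1)*(o + 4)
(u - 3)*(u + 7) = u^2 + 4*u - 21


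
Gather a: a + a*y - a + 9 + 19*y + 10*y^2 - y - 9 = a*y + 10*y^2 + 18*y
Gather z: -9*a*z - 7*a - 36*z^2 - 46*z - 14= -7*a - 36*z^2 + z*(-9*a - 46) - 14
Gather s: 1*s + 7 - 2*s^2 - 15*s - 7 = -2*s^2 - 14*s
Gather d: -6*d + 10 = 10 - 6*d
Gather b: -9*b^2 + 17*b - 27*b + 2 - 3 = -9*b^2 - 10*b - 1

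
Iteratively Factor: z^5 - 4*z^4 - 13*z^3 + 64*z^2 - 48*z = (z - 1)*(z^4 - 3*z^3 - 16*z^2 + 48*z) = (z - 3)*(z - 1)*(z^3 - 16*z) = (z - 3)*(z - 1)*(z + 4)*(z^2 - 4*z) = (z - 4)*(z - 3)*(z - 1)*(z + 4)*(z)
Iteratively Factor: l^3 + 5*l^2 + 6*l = (l + 3)*(l^2 + 2*l) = l*(l + 3)*(l + 2)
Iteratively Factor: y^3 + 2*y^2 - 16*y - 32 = (y - 4)*(y^2 + 6*y + 8) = (y - 4)*(y + 2)*(y + 4)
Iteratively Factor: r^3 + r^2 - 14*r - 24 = (r + 3)*(r^2 - 2*r - 8) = (r - 4)*(r + 3)*(r + 2)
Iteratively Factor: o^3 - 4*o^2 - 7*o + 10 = (o + 2)*(o^2 - 6*o + 5) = (o - 1)*(o + 2)*(o - 5)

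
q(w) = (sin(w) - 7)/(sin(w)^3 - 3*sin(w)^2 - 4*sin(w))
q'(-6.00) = -20.57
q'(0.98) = -1.14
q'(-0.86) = 15.82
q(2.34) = 1.55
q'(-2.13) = -35.30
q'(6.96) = -3.00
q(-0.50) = -6.69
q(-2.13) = -12.54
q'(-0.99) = 31.28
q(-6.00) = 5.05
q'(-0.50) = -1.49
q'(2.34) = 1.97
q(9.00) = 3.16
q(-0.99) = -11.82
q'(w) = (sin(w) - 7)*(-3*sin(w)^2*cos(w) + 6*sin(w)*cos(w) + 4*cos(w))/(sin(w)^3 - 3*sin(w)^2 - 4*sin(w))^2 + cos(w)/(sin(w)^3 - 3*sin(w)^2 - 4*sin(w))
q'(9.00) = 8.65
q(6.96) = 1.85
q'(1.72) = 0.20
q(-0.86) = -8.88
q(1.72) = 1.02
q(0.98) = 1.28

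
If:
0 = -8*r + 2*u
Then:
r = u/4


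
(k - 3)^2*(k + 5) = k^3 - k^2 - 21*k + 45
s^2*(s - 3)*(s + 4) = s^4 + s^3 - 12*s^2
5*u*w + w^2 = w*(5*u + w)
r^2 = r^2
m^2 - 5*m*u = m*(m - 5*u)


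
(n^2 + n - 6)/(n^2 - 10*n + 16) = (n + 3)/(n - 8)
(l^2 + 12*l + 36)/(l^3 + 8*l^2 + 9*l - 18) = (l + 6)/(l^2 + 2*l - 3)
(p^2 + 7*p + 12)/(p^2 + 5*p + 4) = (p + 3)/(p + 1)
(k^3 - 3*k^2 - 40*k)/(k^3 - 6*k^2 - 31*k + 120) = k/(k - 3)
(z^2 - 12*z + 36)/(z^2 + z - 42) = (z - 6)/(z + 7)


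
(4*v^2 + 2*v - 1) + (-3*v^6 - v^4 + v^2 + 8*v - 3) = -3*v^6 - v^4 + 5*v^2 + 10*v - 4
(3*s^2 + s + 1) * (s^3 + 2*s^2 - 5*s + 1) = 3*s^5 + 7*s^4 - 12*s^3 - 4*s + 1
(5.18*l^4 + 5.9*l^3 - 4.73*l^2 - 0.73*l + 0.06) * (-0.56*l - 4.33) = -2.9008*l^5 - 25.7334*l^4 - 22.8982*l^3 + 20.8897*l^2 + 3.1273*l - 0.2598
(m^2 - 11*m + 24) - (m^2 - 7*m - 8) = 32 - 4*m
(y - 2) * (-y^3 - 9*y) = -y^4 + 2*y^3 - 9*y^2 + 18*y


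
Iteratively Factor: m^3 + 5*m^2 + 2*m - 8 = (m + 2)*(m^2 + 3*m - 4) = (m - 1)*(m + 2)*(m + 4)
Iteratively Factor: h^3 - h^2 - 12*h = (h + 3)*(h^2 - 4*h) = (h - 4)*(h + 3)*(h)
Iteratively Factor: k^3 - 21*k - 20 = (k + 4)*(k^2 - 4*k - 5) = (k + 1)*(k + 4)*(k - 5)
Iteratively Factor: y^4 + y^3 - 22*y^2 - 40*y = (y - 5)*(y^3 + 6*y^2 + 8*y) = y*(y - 5)*(y^2 + 6*y + 8) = y*(y - 5)*(y + 4)*(y + 2)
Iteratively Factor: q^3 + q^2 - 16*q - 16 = (q + 1)*(q^2 - 16) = (q - 4)*(q + 1)*(q + 4)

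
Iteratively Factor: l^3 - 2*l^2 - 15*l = (l - 5)*(l^2 + 3*l) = (l - 5)*(l + 3)*(l)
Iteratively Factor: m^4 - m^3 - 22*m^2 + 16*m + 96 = (m - 3)*(m^3 + 2*m^2 - 16*m - 32) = (m - 3)*(m + 4)*(m^2 - 2*m - 8) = (m - 4)*(m - 3)*(m + 4)*(m + 2)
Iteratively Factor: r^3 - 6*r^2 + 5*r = (r - 1)*(r^2 - 5*r) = r*(r - 1)*(r - 5)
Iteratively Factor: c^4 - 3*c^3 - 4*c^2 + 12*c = (c + 2)*(c^3 - 5*c^2 + 6*c) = (c - 3)*(c + 2)*(c^2 - 2*c) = (c - 3)*(c - 2)*(c + 2)*(c)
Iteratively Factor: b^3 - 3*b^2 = (b - 3)*(b^2) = b*(b - 3)*(b)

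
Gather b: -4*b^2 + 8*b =-4*b^2 + 8*b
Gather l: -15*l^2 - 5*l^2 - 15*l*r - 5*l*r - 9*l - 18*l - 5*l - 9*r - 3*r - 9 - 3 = -20*l^2 + l*(-20*r - 32) - 12*r - 12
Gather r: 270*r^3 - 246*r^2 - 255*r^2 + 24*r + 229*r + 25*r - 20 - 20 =270*r^3 - 501*r^2 + 278*r - 40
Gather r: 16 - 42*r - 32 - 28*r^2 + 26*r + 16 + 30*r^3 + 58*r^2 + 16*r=30*r^3 + 30*r^2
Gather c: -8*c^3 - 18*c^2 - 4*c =-8*c^3 - 18*c^2 - 4*c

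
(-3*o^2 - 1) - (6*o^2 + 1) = -9*o^2 - 2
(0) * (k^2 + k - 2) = 0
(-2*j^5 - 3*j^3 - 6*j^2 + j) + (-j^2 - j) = -2*j^5 - 3*j^3 - 7*j^2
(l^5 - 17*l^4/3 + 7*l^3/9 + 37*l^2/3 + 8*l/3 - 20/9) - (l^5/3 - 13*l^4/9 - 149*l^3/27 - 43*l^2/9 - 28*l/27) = 2*l^5/3 - 38*l^4/9 + 170*l^3/27 + 154*l^2/9 + 100*l/27 - 20/9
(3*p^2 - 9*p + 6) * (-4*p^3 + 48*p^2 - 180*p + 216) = -12*p^5 + 180*p^4 - 996*p^3 + 2556*p^2 - 3024*p + 1296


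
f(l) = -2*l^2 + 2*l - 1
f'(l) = 2 - 4*l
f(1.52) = -2.58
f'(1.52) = -4.08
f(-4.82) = -57.10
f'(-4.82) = 21.28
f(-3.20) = -27.88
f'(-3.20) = 14.80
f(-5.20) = -65.48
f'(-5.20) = 22.80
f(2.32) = -7.12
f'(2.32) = -7.28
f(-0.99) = -4.94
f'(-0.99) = 5.96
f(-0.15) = -1.34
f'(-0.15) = 2.60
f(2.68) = -10.00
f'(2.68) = -8.72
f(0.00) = -1.00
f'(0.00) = 2.00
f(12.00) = -265.00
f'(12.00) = -46.00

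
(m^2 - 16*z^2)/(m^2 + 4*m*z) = (m - 4*z)/m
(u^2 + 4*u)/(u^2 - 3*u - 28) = u/(u - 7)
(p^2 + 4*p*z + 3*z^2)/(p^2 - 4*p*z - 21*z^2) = (-p - z)/(-p + 7*z)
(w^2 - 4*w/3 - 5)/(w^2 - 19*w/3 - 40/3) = (w - 3)/(w - 8)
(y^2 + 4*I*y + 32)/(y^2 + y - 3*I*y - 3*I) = (y^2 + 4*I*y + 32)/(y^2 + y - 3*I*y - 3*I)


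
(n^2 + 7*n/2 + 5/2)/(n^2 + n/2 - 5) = (n + 1)/(n - 2)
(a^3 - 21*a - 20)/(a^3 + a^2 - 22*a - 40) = (a + 1)/(a + 2)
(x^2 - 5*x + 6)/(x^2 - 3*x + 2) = (x - 3)/(x - 1)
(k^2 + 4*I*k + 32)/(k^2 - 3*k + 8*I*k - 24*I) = (k - 4*I)/(k - 3)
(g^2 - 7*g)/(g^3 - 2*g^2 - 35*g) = 1/(g + 5)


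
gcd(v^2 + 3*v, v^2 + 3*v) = v^2 + 3*v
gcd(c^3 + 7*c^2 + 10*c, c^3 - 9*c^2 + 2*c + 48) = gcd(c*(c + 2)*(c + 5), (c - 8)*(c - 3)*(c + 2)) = c + 2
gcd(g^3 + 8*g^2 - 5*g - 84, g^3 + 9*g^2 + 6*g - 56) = g^2 + 11*g + 28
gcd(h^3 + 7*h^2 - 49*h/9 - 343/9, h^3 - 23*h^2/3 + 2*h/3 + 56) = h + 7/3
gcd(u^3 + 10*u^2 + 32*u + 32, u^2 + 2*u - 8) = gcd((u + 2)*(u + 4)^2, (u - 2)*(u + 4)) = u + 4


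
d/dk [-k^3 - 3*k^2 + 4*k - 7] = -3*k^2 - 6*k + 4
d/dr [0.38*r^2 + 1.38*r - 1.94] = 0.76*r + 1.38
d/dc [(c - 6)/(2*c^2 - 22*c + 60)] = -1/(2*c^2 - 20*c + 50)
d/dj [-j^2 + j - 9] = 1 - 2*j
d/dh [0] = 0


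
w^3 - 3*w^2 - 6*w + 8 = (w - 4)*(w - 1)*(w + 2)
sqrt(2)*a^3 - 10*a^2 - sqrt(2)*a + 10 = (a - 1)*(a - 5*sqrt(2))*(sqrt(2)*a + sqrt(2))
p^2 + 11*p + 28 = (p + 4)*(p + 7)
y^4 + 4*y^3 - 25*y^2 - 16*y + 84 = (y - 3)*(y - 2)*(y + 2)*(y + 7)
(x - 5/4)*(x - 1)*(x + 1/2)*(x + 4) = x^4 + 9*x^3/4 - 55*x^2/8 + 9*x/8 + 5/2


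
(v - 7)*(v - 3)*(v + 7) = v^3 - 3*v^2 - 49*v + 147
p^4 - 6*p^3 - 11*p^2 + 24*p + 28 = (p - 7)*(p - 2)*(p + 1)*(p + 2)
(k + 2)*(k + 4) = k^2 + 6*k + 8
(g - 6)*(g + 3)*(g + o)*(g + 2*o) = g^4 + 3*g^3*o - 3*g^3 + 2*g^2*o^2 - 9*g^2*o - 18*g^2 - 6*g*o^2 - 54*g*o - 36*o^2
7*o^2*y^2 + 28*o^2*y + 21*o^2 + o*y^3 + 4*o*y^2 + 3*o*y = (7*o + y)*(y + 3)*(o*y + o)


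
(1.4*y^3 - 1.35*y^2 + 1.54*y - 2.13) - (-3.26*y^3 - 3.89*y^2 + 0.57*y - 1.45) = 4.66*y^3 + 2.54*y^2 + 0.97*y - 0.68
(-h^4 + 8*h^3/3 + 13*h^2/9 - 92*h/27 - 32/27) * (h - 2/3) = -h^5 + 10*h^4/3 - h^3/3 - 118*h^2/27 + 88*h/81 + 64/81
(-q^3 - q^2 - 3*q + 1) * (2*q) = -2*q^4 - 2*q^3 - 6*q^2 + 2*q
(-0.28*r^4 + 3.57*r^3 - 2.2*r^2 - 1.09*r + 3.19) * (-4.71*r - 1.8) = 1.3188*r^5 - 16.3107*r^4 + 3.936*r^3 + 9.0939*r^2 - 13.0629*r - 5.742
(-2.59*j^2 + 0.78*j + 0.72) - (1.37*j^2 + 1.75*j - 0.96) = -3.96*j^2 - 0.97*j + 1.68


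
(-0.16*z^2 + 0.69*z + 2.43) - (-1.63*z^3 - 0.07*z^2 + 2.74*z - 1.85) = 1.63*z^3 - 0.09*z^2 - 2.05*z + 4.28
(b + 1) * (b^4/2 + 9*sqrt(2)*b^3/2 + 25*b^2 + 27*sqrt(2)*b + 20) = b^5/2 + b^4/2 + 9*sqrt(2)*b^4/2 + 9*sqrt(2)*b^3/2 + 25*b^3 + 25*b^2 + 27*sqrt(2)*b^2 + 20*b + 27*sqrt(2)*b + 20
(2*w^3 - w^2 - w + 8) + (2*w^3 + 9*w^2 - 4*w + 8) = 4*w^3 + 8*w^2 - 5*w + 16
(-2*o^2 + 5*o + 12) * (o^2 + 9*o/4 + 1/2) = -2*o^4 + o^3/2 + 89*o^2/4 + 59*o/2 + 6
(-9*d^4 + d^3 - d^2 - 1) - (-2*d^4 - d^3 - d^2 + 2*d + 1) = -7*d^4 + 2*d^3 - 2*d - 2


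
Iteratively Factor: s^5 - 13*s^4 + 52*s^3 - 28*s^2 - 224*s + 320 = (s - 5)*(s^4 - 8*s^3 + 12*s^2 + 32*s - 64) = (s - 5)*(s - 2)*(s^3 - 6*s^2 + 32) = (s - 5)*(s - 4)*(s - 2)*(s^2 - 2*s - 8) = (s - 5)*(s - 4)*(s - 2)*(s + 2)*(s - 4)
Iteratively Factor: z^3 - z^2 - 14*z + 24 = (z - 3)*(z^2 + 2*z - 8) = (z - 3)*(z - 2)*(z + 4)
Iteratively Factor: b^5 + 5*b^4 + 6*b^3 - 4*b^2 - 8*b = (b + 2)*(b^4 + 3*b^3 - 4*b) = (b - 1)*(b + 2)*(b^3 + 4*b^2 + 4*b) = (b - 1)*(b + 2)^2*(b^2 + 2*b) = b*(b - 1)*(b + 2)^2*(b + 2)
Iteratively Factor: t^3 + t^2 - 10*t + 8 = (t - 1)*(t^2 + 2*t - 8) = (t - 2)*(t - 1)*(t + 4)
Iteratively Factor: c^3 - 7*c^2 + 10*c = (c)*(c^2 - 7*c + 10) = c*(c - 2)*(c - 5)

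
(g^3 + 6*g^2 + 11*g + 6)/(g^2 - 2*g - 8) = (g^2 + 4*g + 3)/(g - 4)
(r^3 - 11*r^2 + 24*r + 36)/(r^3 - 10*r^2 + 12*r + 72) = (r + 1)/(r + 2)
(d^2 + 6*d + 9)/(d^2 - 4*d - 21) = (d + 3)/(d - 7)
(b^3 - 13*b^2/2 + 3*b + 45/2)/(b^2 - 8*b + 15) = b + 3/2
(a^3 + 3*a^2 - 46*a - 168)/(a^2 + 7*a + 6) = (a^2 - 3*a - 28)/(a + 1)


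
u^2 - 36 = (u - 6)*(u + 6)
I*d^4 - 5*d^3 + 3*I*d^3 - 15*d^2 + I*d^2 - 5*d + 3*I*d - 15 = (d + 3)*(d + I)*(d + 5*I)*(I*d + 1)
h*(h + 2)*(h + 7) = h^3 + 9*h^2 + 14*h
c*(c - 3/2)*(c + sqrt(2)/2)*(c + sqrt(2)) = c^4 - 3*c^3/2 + 3*sqrt(2)*c^3/2 - 9*sqrt(2)*c^2/4 + c^2 - 3*c/2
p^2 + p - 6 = (p - 2)*(p + 3)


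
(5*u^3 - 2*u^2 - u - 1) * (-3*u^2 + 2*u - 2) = -15*u^5 + 16*u^4 - 11*u^3 + 5*u^2 + 2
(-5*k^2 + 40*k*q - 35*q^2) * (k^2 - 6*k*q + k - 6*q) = -5*k^4 + 70*k^3*q - 5*k^3 - 275*k^2*q^2 + 70*k^2*q + 210*k*q^3 - 275*k*q^2 + 210*q^3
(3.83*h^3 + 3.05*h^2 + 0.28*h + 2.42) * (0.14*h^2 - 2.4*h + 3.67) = 0.5362*h^5 - 8.765*h^4 + 6.7753*h^3 + 10.8603*h^2 - 4.7804*h + 8.8814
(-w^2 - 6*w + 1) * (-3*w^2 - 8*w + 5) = 3*w^4 + 26*w^3 + 40*w^2 - 38*w + 5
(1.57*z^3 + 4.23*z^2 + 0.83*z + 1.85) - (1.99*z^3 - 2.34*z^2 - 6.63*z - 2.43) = -0.42*z^3 + 6.57*z^2 + 7.46*z + 4.28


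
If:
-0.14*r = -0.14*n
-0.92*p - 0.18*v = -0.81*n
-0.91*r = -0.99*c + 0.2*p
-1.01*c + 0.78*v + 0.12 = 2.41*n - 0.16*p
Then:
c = 0.21665351069405*v + 0.0389815586641508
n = 0.233514829403664*v + 0.0355328298952247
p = 0.00994240414887793*v + 0.0312843393642739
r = 0.233514829403664*v + 0.0355328298952247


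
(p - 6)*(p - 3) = p^2 - 9*p + 18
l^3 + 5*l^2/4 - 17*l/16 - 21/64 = (l - 3/4)*(l + 1/4)*(l + 7/4)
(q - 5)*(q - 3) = q^2 - 8*q + 15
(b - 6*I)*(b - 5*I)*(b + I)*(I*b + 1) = I*b^4 + 11*b^3 - 29*I*b^2 + 11*b - 30*I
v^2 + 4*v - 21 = (v - 3)*(v + 7)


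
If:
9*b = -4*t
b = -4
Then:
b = -4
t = 9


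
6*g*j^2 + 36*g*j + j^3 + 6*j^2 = j*(6*g + j)*(j + 6)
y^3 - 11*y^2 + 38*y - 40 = (y - 5)*(y - 4)*(y - 2)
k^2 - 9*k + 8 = (k - 8)*(k - 1)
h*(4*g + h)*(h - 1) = 4*g*h^2 - 4*g*h + h^3 - h^2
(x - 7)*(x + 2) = x^2 - 5*x - 14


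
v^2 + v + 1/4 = (v + 1/2)^2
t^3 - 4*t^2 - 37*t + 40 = (t - 8)*(t - 1)*(t + 5)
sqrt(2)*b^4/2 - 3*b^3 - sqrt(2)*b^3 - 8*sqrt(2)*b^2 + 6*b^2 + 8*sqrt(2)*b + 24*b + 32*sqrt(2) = (b - 4)*(b - 4*sqrt(2))*(b + sqrt(2))*(sqrt(2)*b/2 + sqrt(2))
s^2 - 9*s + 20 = (s - 5)*(s - 4)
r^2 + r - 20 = (r - 4)*(r + 5)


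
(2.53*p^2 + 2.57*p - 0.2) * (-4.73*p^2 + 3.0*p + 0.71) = -11.9669*p^4 - 4.5661*p^3 + 10.4523*p^2 + 1.2247*p - 0.142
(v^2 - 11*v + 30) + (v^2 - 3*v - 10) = 2*v^2 - 14*v + 20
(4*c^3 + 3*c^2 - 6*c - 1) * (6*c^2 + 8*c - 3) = 24*c^5 + 50*c^4 - 24*c^3 - 63*c^2 + 10*c + 3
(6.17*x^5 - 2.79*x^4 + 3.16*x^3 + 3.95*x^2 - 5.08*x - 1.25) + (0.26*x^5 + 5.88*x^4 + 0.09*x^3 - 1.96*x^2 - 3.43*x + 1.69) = 6.43*x^5 + 3.09*x^4 + 3.25*x^3 + 1.99*x^2 - 8.51*x + 0.44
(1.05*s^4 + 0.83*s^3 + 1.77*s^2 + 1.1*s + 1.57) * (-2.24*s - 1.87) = -2.352*s^5 - 3.8227*s^4 - 5.5169*s^3 - 5.7739*s^2 - 5.5738*s - 2.9359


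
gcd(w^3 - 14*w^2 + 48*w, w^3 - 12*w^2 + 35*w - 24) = w - 8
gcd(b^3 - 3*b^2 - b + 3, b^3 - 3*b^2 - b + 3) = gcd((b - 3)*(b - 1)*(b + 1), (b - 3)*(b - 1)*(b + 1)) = b^3 - 3*b^2 - b + 3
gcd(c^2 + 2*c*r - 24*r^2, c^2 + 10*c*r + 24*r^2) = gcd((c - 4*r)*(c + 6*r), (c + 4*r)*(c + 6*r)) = c + 6*r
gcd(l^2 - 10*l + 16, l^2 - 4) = l - 2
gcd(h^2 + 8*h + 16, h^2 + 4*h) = h + 4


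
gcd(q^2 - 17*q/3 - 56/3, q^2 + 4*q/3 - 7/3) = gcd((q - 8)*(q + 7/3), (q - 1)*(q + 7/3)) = q + 7/3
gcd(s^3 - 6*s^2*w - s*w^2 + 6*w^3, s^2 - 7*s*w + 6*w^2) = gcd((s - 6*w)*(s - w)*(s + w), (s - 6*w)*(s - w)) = s^2 - 7*s*w + 6*w^2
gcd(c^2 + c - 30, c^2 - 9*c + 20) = c - 5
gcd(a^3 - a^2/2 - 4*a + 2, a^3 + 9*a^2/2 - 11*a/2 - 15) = a - 2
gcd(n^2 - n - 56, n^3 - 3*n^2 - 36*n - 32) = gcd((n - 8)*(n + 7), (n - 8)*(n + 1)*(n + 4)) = n - 8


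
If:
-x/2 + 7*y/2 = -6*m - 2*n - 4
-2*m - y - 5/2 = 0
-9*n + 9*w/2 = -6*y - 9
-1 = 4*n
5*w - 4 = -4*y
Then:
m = 59/32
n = -1/4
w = 23/4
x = -227/16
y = -99/16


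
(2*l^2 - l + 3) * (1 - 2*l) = -4*l^3 + 4*l^2 - 7*l + 3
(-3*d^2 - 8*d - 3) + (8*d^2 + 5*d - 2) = 5*d^2 - 3*d - 5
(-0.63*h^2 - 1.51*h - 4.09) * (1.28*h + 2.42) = -0.8064*h^3 - 3.4574*h^2 - 8.8894*h - 9.8978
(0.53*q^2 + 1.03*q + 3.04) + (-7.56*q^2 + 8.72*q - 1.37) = -7.03*q^2 + 9.75*q + 1.67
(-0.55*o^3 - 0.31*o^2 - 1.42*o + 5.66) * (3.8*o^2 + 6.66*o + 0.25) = -2.09*o^5 - 4.841*o^4 - 7.5981*o^3 + 11.9733*o^2 + 37.3406*o + 1.415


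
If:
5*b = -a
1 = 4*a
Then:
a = 1/4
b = -1/20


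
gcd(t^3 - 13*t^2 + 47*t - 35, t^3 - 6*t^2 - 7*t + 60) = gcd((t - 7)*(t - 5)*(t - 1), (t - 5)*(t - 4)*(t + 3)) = t - 5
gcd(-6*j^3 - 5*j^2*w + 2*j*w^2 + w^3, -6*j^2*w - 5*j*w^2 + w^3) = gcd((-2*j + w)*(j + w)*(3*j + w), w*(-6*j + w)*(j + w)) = j + w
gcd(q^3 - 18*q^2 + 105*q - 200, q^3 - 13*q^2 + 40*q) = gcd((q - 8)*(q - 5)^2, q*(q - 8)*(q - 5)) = q^2 - 13*q + 40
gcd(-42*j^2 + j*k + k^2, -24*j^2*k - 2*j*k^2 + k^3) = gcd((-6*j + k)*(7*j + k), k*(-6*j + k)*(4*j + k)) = 6*j - k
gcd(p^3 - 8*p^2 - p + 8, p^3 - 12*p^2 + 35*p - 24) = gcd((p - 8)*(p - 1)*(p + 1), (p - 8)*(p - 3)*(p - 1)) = p^2 - 9*p + 8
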